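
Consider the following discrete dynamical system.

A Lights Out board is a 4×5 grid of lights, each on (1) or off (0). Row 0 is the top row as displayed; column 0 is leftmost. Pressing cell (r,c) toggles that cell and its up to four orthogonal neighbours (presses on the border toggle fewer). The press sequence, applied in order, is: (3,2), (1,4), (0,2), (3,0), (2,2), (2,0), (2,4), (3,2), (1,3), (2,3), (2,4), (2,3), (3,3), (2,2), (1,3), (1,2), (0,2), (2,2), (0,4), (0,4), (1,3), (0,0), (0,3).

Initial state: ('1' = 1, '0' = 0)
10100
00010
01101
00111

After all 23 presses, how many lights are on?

k=0  10100
00010
01101
00111
k=1  10100
00010
01001
01001
k=2  10101
00001
01000
01001
k=3  11011
00101
01000
01001
k=4  11011
00101
11000
10001
k=5  11011
00001
10110
10101
k=6  11011
10001
01110
00101
k=7  11011
10000
01101
00100
k=8  11011
10000
01001
01010
k=9  11001
10111
01011
01010
k=10  11001
10101
01100
01000
k=11  11001
10100
01111
01001
k=12  11001
10110
01000
01011
k=13  11001
10110
01010
01100
k=14  11001
10010
00100
01000
k=15  11011
10101
00110
01000
k=16  11111
11011
00010
01000
k=17  10001
11111
00010
01000
k=18  10001
11011
01100
01100
k=19  10010
11010
01100
01100
k=20  10001
11011
01100
01100
k=21  10011
11100
01110
01100
k=22  01011
01100
01110
01100
k=23  01100
01110
01110
01100

10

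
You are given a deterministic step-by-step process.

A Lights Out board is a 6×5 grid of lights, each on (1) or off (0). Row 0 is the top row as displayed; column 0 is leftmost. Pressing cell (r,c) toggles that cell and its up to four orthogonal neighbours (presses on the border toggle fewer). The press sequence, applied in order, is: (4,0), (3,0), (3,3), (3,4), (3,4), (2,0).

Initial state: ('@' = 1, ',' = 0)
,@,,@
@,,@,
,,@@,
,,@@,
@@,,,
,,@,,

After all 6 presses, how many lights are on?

12

[0] ,@,,@
@,,@,
,,@@,
,,@@,
@@,,,
,,@,,
[1] ,@,,@
@,,@,
,,@@,
@,@@,
,,,,,
@,@,,
[2] ,@,,@
@,,@,
@,@@,
,@@@,
@,,,,
@,@,,
[3] ,@,,@
@,,@,
@,@,,
,@,,@
@,,@,
@,@,,
[4] ,@,,@
@,,@,
@,@,@
,@,@,
@,,@@
@,@,,
[5] ,@,,@
@,,@,
@,@,,
,@,,@
@,,@,
@,@,,
[6] ,@,,@
,,,@,
,@@,,
@@,,@
@,,@,
@,@,,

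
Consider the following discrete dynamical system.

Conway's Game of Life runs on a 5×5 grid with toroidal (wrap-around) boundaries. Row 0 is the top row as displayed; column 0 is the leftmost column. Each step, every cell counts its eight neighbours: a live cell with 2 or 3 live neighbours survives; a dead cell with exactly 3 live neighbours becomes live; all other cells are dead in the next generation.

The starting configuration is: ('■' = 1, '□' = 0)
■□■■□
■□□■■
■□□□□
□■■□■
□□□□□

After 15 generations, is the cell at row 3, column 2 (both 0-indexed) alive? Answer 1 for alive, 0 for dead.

1

t=0: ■□■■□
■□□■■
■□□□□
□■■□■
□□□□□
t=1: ■■■■□
■□■■□
□□■□□
■■□□□
■□□□■
t=2: □□□□□
■□□□□
■□■■■
■■□□■
□□□■□
t=3: □□□□□
■■□■□
□□■■□
□■□□□
■□□□■
t=4: □■□□□
□■□■■
■□□■■
■■■■■
■□□□□
t=5: □■■□■
□■□■□
□□□□□
□□■□□
□□□■□
t=6: ■■□□■
■■□■□
□□■□□
□□□□□
□■□■□
t=7: □□□■□
□□□■□
□■■□□
□□■□□
□■■□■
t=8: □□□■■
□□□■□
□■■■□
■□□□□
□■■□□
t=9: □□□■■
□□□□□
□■■■■
■□□■□
■■■■■
t=10: □■□□□
■□□□□
■■■■■
□□□□□
□■□□□
t=11: ■■□□□
□□□■□
■■■■■
□□□■■
□□□□□
t=12: □□□□□
□□□■□
■■□□□
□■□□□
■□□□■
t=13: □□□□■
□□□□□
■■■□□
□■□□■
■□□□□
t=14: □□□□□
■■□□□
■■■□□
□□■□■
■□□□■
t=15: □■□□■
■□■□□
□□■■■
□□■□■
■□□■■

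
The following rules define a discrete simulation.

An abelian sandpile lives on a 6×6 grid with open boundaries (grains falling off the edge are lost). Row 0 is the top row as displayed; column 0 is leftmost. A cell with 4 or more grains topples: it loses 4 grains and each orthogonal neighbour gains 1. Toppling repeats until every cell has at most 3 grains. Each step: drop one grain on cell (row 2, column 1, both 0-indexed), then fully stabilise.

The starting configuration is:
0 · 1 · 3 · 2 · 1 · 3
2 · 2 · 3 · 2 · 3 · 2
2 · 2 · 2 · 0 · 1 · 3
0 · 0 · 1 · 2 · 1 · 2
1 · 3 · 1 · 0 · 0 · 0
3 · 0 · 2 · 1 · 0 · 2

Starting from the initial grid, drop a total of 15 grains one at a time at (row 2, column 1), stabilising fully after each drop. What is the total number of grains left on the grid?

0) 0 · 1 · 3 · 2 · 1 · 3
2 · 2 · 3 · 2 · 3 · 2
2 · 2 · 2 · 0 · 1 · 3
0 · 0 · 1 · 2 · 1 · 2
1 · 3 · 1 · 0 · 0 · 0
3 · 0 · 2 · 1 · 0 · 2
1) 0 · 1 · 3 · 2 · 1 · 3
2 · 2 · 3 · 2 · 3 · 2
2 · 3 · 2 · 0 · 1 · 3
0 · 0 · 1 · 2 · 1 · 2
1 · 3 · 1 · 0 · 0 · 0
3 · 0 · 2 · 1 · 0 · 2
2) 0 · 1 · 3 · 2 · 1 · 3
2 · 3 · 3 · 2 · 3 · 2
3 · 0 · 3 · 0 · 1 · 3
0 · 1 · 1 · 2 · 1 · 2
1 · 3 · 1 · 0 · 0 · 0
3 · 0 · 2 · 1 · 0 · 2
3) 0 · 1 · 3 · 2 · 1 · 3
2 · 3 · 3 · 2 · 3 · 2
3 · 1 · 3 · 0 · 1 · 3
0 · 1 · 1 · 2 · 1 · 2
1 · 3 · 1 · 0 · 0 · 0
3 · 0 · 2 · 1 · 0 · 2
4) 0 · 1 · 3 · 2 · 1 · 3
2 · 3 · 3 · 2 · 3 · 2
3 · 2 · 3 · 0 · 1 · 3
0 · 1 · 1 · 2 · 1 · 2
1 · 3 · 1 · 0 · 0 · 0
3 · 0 · 2 · 1 · 0 · 2
5) 0 · 1 · 3 · 2 · 1 · 3
2 · 3 · 3 · 2 · 3 · 2
3 · 3 · 3 · 0 · 1 · 3
0 · 1 · 1 · 2 · 1 · 2
1 · 3 · 1 · 0 · 0 · 0
3 · 0 · 2 · 1 · 0 · 2
6) 1 · 3 · 0 · 3 · 1 · 3
0 · 2 · 2 · 3 · 3 · 2
1 · 3 · 1 · 1 · 1 · 3
1 · 2 · 2 · 2 · 1 · 2
1 · 3 · 1 · 0 · 0 · 0
3 · 0 · 2 · 1 · 0 · 2
7) 1 · 3 · 0 · 3 · 1 · 3
0 · 3 · 2 · 3 · 3 · 2
2 · 0 · 2 · 1 · 1 · 3
1 · 3 · 2 · 2 · 1 · 2
1 · 3 · 1 · 0 · 0 · 0
3 · 0 · 2 · 1 · 0 · 2
8) 1 · 3 · 0 · 3 · 1 · 3
0 · 3 · 2 · 3 · 3 · 2
2 · 1 · 2 · 1 · 1 · 3
1 · 3 · 2 · 2 · 1 · 2
1 · 3 · 1 · 0 · 0 · 0
3 · 0 · 2 · 1 · 0 · 2
9) 1 · 3 · 0 · 3 · 1 · 3
0 · 3 · 2 · 3 · 3 · 2
2 · 2 · 2 · 1 · 1 · 3
1 · 3 · 2 · 2 · 1 · 2
1 · 3 · 1 · 0 · 0 · 0
3 · 0 · 2 · 1 · 0 · 2
10) 1 · 3 · 0 · 3 · 1 · 3
0 · 3 · 2 · 3 · 3 · 2
2 · 3 · 2 · 1 · 1 · 3
1 · 3 · 2 · 2 · 1 · 2
1 · 3 · 1 · 0 · 0 · 0
3 · 0 · 2 · 1 · 0 · 2
11) 2 · 0 · 1 · 3 · 1 · 3
1 · 1 · 3 · 3 · 3 · 2
3 · 2 · 3 · 1 · 1 · 3
2 · 1 · 3 · 2 · 1 · 2
2 · 0 · 2 · 0 · 0 · 0
3 · 1 · 2 · 1 · 0 · 2
12) 2 · 0 · 1 · 3 · 1 · 3
1 · 1 · 3 · 3 · 3 · 2
3 · 3 · 3 · 1 · 1 · 3
2 · 1 · 3 · 2 · 1 · 2
2 · 0 · 2 · 0 · 0 · 0
3 · 1 · 2 · 1 · 0 · 2
13) 2 · 0 · 3 · 0 · 3 · 3
2 · 3 · 1 · 2 · 0 · 3
0 · 2 · 2 · 3 · 2 · 3
3 · 3 · 0 · 3 · 1 · 2
2 · 0 · 3 · 0 · 0 · 0
3 · 1 · 2 · 1 · 0 · 2
14) 2 · 0 · 3 · 0 · 3 · 3
2 · 3 · 1 · 2 · 0 · 3
0 · 3 · 2 · 3 · 2 · 3
3 · 3 · 0 · 3 · 1 · 2
2 · 0 · 3 · 0 · 0 · 0
3 · 1 · 2 · 1 · 0 · 2
15) 2 · 1 · 3 · 0 · 3 · 3
3 · 0 · 2 · 2 · 0 · 3
2 · 2 · 3 · 3 · 2 · 3
0 · 1 · 1 · 3 · 1 · 2
3 · 1 · 3 · 0 · 0 · 0
3 · 1 · 2 · 1 · 0 · 2

61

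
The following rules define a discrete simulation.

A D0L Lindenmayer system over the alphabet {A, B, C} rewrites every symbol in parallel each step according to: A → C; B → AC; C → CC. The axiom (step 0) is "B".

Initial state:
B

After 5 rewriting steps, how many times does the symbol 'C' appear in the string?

[0] B
[1] AC
[2] CCC
[3] CCCCCC
[4] CCCCCCCCCCCC
[5] CCCCCCCCCCCCCCCCCCCCCCCC

24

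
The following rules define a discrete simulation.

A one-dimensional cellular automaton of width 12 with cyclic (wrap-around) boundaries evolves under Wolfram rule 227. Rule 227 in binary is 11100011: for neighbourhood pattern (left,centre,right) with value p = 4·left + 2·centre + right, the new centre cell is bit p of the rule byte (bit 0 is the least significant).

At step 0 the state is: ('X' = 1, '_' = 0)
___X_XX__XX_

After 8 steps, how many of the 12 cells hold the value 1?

7

[0] ___X_XX__XX_
[1] XXX_X_X_X_X_
[2] _XXX_X_X_X_X
[3] X_XXX_X_X_X_
[4] _X_XXX_X_X_X
[5] X_X_XXX_X_X_
[6] _X_X_XXX_X_X
[7] X_X_X_XXX_X_
[8] _X_X_X_XXX_X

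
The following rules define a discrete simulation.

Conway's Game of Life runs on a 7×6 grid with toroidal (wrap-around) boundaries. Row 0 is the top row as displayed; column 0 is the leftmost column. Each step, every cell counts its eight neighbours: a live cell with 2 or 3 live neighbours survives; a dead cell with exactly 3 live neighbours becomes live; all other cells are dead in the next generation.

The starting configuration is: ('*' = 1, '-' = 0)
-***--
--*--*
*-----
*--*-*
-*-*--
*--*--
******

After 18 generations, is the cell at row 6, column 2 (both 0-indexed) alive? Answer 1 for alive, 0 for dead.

t=0: -***--
--*--*
*-----
*--*-*
-*-*--
*--*--
******
t=1: ------
*-**--
**--*-
***-**
-*-*-*
------
-----*
t=2: ------
*-**-*
----*-
------
-*-*-*
*---*-
------
t=3: ------
---***
---***
----*-
*---**
*---**
------
t=4: ----*-
---*-*
------
*-----
*--*--
*---*-
-----*
t=5: ----**
----*-
------
------
**----
*---*-
----**
t=6: ---*--
----**
------
------
**---*
**--*-
*--*--
t=7: ---*-*
----*-
------
*-----
-*---*
--*-*-
******
t=8: -*----
----*-
------
*-----
**---*
------
**----
t=9: **----
------
------
**---*
**---*
-----*
**----
t=10: **----
------
*-----
-*---*
-*--*-
-----*
-*---*
t=11: **----
**----
*-----
-*---*
----**
----**
-*---*
t=12: --*--*
-----*
-----*
----**
------
------
-*--**
t=13: -----*
*---**
*----*
----**
------
------
*---**
t=14: ------
----*-
------
*---**
------
-----*
*---**
t=15: ----*-
------
----*-
-----*
*---*-
*---**
*---**
t=16: ----*-
------
------
----**
*---*-
-*-*--
*--*--
t=17: ------
------
------
----**
*--**-
******
--***-
t=18: ---*--
------
------
---***
------
*-----
*-----

0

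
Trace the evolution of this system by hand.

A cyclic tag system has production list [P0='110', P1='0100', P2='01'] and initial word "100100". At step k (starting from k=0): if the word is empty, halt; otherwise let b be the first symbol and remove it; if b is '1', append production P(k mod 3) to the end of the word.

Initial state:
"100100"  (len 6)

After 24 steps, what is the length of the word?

21

k=0  "100100"  (len 6)
k=1  "00100110"  (len 8)
k=2  "0100110"  (len 7)
k=3  "100110"  (len 6)
k=4  "00110110"  (len 8)
k=5  "0110110"  (len 7)
k=6  "110110"  (len 6)
k=7  "10110110"  (len 8)
k=8  "01101100100"  (len 11)
k=9  "1101100100"  (len 10)
k=10  "101100100110"  (len 12)
k=11  "011001001100100"  (len 15)
k=12  "11001001100100"  (len 14)
k=13  "1001001100100110"  (len 16)
k=14  "0010011001001100100"  (len 19)
k=15  "010011001001100100"  (len 18)
k=16  "10011001001100100"  (len 17)
k=17  "00110010011001000100"  (len 20)
k=18  "0110010011001000100"  (len 19)
k=19  "110010011001000100"  (len 18)
k=20  "100100110010001000100"  (len 21)
k=21  "0010011001000100010001"  (len 22)
k=22  "010011001000100010001"  (len 21)
k=23  "10011001000100010001"  (len 20)
k=24  "001100100010001000101"  (len 21)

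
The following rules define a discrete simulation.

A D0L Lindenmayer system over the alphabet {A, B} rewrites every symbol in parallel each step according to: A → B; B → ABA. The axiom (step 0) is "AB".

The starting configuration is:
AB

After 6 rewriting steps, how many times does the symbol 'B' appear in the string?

0) AB
1) BABA
2) ABABABAB
3) BABABABABABABABA
4) ABABABABABABABABABABABABABABABAB
5) BABABABABABABABABABABABABABABABABABABABABABABABABABABABABABABABA
6) ABABABABABABABABABABABABABABABABABABABABABABABABABABABABAB…ABABABABABABABABABABABABABABABABABABABABABABABABABABABABAB  (len 128)

64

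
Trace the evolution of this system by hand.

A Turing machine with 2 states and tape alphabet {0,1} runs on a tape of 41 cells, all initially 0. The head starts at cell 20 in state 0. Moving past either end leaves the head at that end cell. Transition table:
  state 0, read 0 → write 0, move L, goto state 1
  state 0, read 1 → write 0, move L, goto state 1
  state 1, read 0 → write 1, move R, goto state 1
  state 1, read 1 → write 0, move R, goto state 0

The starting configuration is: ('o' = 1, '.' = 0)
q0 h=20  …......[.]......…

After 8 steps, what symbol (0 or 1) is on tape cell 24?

1

0) q0 h=20  …......[.]......…
1) q1 h=19  …......[.]......…
2) q1 h=20  ….....o[.]......…
3) q1 h=21  …....oo[.]......…
4) q1 h=22  …...ooo[.]......…
5) q1 h=23  …..oooo[.]......…
6) q1 h=24  ….ooooo[.]......…
7) q1 h=25  …oooooo[.]......…
8) q1 h=26  …oooooo[.]......…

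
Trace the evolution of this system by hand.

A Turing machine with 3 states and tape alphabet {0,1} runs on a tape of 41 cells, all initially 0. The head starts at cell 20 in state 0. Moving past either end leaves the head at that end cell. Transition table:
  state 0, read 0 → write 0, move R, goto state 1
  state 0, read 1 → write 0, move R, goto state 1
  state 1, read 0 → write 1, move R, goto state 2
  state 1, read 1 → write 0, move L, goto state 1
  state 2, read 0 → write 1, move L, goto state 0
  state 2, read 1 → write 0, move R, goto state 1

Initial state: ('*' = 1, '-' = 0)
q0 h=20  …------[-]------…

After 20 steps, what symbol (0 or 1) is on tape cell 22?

t=0: q0 h=20  …------[-]------…
t=1: q1 h=21  …------[-]------…
t=2: q2 h=22  …-----*[-]------…
t=3: q0 h=21  …------[*]*-----…
t=4: q1 h=22  …------[*]------…
t=5: q1 h=21  …------[-]------…
t=6: q2 h=22  …-----*[-]------…
t=7: q0 h=21  …------[*]*-----…
t=8: q1 h=22  …------[*]------…
t=9: q1 h=21  …------[-]------…
t=10: q2 h=22  …-----*[-]------…
t=11: q0 h=21  …------[*]*-----…
t=12: q1 h=22  …------[*]------…
t=13: q1 h=21  …------[-]------…
t=14: q2 h=22  …-----*[-]------…
t=15: q0 h=21  …------[*]*-----…
t=16: q1 h=22  …------[*]------…
t=17: q1 h=21  …------[-]------…
t=18: q2 h=22  …-----*[-]------…
t=19: q0 h=21  …------[*]*-----…
t=20: q1 h=22  …------[*]------…

1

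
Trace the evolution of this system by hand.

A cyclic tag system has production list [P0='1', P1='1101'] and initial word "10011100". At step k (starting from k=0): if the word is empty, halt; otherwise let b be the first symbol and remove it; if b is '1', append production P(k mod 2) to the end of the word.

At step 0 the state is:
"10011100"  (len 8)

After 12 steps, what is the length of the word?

12

k=0  "10011100"  (len 8)
k=1  "00111001"  (len 8)
k=2  "0111001"  (len 7)
k=3  "111001"  (len 6)
k=4  "110011101"  (len 9)
k=5  "100111011"  (len 9)
k=6  "001110111101"  (len 12)
k=7  "01110111101"  (len 11)
k=8  "1110111101"  (len 10)
k=9  "1101111011"  (len 10)
k=10  "1011110111101"  (len 13)
k=11  "0111101111011"  (len 13)
k=12  "111101111011"  (len 12)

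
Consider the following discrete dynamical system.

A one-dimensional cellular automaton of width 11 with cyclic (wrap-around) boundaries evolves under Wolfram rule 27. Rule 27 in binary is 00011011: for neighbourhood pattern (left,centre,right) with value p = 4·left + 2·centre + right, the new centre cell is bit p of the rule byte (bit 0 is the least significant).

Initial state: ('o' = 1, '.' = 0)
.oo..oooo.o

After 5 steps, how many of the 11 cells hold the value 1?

step 0: .oo..oooo.o
step 1: .o.ooo.....
step 2: o..o..ooooo
step 3: .oo.ooo....
step 4: oo..o..oooo
step 5: ..oo.ooo...

5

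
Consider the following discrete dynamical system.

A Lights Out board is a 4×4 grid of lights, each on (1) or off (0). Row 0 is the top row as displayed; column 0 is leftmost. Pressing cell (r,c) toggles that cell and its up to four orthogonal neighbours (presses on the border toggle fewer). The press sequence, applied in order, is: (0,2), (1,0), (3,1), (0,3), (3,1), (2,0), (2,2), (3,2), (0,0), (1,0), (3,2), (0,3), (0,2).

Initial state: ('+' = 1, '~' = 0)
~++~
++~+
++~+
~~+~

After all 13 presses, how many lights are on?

9

[0] ~++~
++~+
++~+
~~+~
[1] ~~~+
++++
++~+
~~+~
[2] +~~+
~~++
~+~+
~~+~
[3] +~~+
~~++
~~~+
++~~
[4] +~+~
~~+~
~~~+
++~~
[5] +~+~
~~+~
~+~+
~~+~
[6] +~+~
+~+~
+~~+
+~+~
[7] +~+~
+~~~
+++~
+~~~
[8] +~+~
+~~~
++~~
++++
[9] ~++~
~~~~
++~~
++++
[10] +++~
++~~
~+~~
++++
[11] +++~
++~~
~++~
+~~~
[12] ++~+
++~+
~++~
+~~~
[13] +~+~
++++
~++~
+~~~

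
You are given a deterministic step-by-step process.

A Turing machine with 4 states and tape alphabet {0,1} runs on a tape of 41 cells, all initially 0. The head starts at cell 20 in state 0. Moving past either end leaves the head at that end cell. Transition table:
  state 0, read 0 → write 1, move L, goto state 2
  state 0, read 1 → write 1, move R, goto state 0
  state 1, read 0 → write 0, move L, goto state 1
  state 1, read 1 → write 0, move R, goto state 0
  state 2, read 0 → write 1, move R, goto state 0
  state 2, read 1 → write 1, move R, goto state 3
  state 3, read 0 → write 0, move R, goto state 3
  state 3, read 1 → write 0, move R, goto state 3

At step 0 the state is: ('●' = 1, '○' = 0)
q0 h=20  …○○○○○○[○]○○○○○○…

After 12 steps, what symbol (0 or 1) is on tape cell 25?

0

k=0  q0 h=20  …○○○○○○[○]○○○○○○…
k=1  q2 h=19  …○○○○○○[○]●○○○○○…
k=2  q0 h=20  …○○○○○●[●]○○○○○○…
k=3  q0 h=21  …○○○○●●[○]○○○○○○…
k=4  q2 h=20  …○○○○○●[●]●○○○○○…
k=5  q3 h=21  …○○○○●●[●]○○○○○○…
k=6  q3 h=22  …○○○●●○[○]○○○○○○…
k=7  q3 h=23  …○○●●○○[○]○○○○○○…
k=8  q3 h=24  …○●●○○○[○]○○○○○○…
k=9  q3 h=25  …●●○○○○[○]○○○○○○…
k=10  q3 h=26  …●○○○○○[○]○○○○○○…
k=11  q3 h=27  …○○○○○○[○]○○○○○○…
k=12  q3 h=28  …○○○○○○[○]○○○○○○…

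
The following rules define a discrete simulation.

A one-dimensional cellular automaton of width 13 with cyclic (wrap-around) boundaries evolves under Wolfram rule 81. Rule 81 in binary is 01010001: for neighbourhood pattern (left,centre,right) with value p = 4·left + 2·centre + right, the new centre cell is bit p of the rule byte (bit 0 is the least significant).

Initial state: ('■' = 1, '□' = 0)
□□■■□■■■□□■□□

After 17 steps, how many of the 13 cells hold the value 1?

0) □□■■□■■■□□■□□
1) ■□□■□□□■■□□■■
2) ■■□□■■□□■■□□□
3) □■■□□■■□□■■■□
4) □□■■□□■■□□□■■
5) ■□□■■□□■■■□□■
6) ■■□□■■□□□■■□□
7) □■■□□■■■□□■■□
8) □□■■□□□■■□□■■
9) ■□□■■■□□■■□□■
10) ■■□□□■■□□■■□□
11) □■■■□□■■□□■■□
12) □□□■■□□■■□□■■
13) ■■□□■■□□■■□□■
14) □■■□□■■□□■■□□
15) □□■■□□■■□□■■■
16) ■□□■■□□■■□□□■
17) ■■□□■■□□■■■□□

7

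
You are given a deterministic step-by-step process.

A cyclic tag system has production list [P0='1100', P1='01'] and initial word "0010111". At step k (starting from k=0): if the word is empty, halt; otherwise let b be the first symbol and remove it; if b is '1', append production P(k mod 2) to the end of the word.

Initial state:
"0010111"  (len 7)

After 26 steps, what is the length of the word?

t=0: "0010111"  (len 7)
t=1: "010111"  (len 6)
t=2: "10111"  (len 5)
t=3: "01111100"  (len 8)
t=4: "1111100"  (len 7)
t=5: "1111001100"  (len 10)
t=6: "11100110001"  (len 11)
t=7: "11001100011100"  (len 14)
t=8: "100110001110001"  (len 15)
t=9: "001100011100011100"  (len 18)
t=10: "01100011100011100"  (len 17)
t=11: "1100011100011100"  (len 16)
t=12: "10001110001110001"  (len 17)
t=13: "00011100011100011100"  (len 20)
t=14: "0011100011100011100"  (len 19)
t=15: "011100011100011100"  (len 18)
t=16: "11100011100011100"  (len 17)
t=17: "11000111000111001100"  (len 20)
t=18: "100011100011100110001"  (len 21)
t=19: "000111000111001100011100"  (len 24)
t=20: "00111000111001100011100"  (len 23)
t=21: "0111000111001100011100"  (len 22)
t=22: "111000111001100011100"  (len 21)
t=23: "110001110011000111001100"  (len 24)
t=24: "1000111001100011100110001"  (len 25)
t=25: "0001110011000111001100011100"  (len 28)
t=26: "001110011000111001100011100"  (len 27)

27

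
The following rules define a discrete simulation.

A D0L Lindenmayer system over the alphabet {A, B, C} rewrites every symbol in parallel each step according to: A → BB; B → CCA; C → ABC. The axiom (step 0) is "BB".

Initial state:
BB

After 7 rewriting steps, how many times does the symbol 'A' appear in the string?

656

0) BB
1) CCACCA
2) ABCABCBBABCABCBB
3) BBCCAABCBBCCAABCCCACCABBCCAABCBBCCAABCCCACCA
4) CCACCAABCABCBBBBCCAABCCCACCAABCABCBBBBCCAABCABCABCBBABCABCBBCCACCAABCABCBBBBCCAABCCCACCAABCABCBBBBCCAABCABCABCBBABCABCBB
5) ABCABCBBABCABCBBBBCCAABCBBCCAABCCCACCACCACCAABCABCBBBBCCAA…CABCBBBBCCAABCBBCCAABCBBCCAABCCCACCABBCCAABCBBCCAABCCCACCA  (len 328)
6) BBCCAABCBBCCAABCCCACCABBCCAABCBBCCAABCCCACCACCACCAABCABCBB…ACCAABCABCBBBBCCAABCCCACCAABCABCBBBBCCAABCABCABCBBABCABCBB  (len 896)
7) CCACCAABCABCBBBBCCAABCCCACCAABCABCBBBBCCAABCABCABCBBABCABC…CABCBBBBCCAABCBBCCAABCBBCCAABCCCACCABBCCAABCBBCCAABCCCACCA  (len 2448)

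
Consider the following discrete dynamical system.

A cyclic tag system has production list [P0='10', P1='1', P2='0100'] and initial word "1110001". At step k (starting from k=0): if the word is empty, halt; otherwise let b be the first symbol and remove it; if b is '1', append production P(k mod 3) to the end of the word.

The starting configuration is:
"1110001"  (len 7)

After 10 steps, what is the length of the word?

step 0: "1110001"  (len 7)
step 1: "11000110"  (len 8)
step 2: "10001101"  (len 8)
step 3: "00011010100"  (len 11)
step 4: "0011010100"  (len 10)
step 5: "011010100"  (len 9)
step 6: "11010100"  (len 8)
step 7: "101010010"  (len 9)
step 8: "010100101"  (len 9)
step 9: "10100101"  (len 8)
step 10: "010010110"  (len 9)

9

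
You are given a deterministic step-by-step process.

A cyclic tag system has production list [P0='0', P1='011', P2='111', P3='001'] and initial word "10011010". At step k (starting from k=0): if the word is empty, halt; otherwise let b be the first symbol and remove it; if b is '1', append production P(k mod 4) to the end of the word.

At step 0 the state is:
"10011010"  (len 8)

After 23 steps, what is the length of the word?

15

step 0: "10011010"  (len 8)
step 1: "00110100"  (len 8)
step 2: "0110100"  (len 7)
step 3: "110100"  (len 6)
step 4: "10100001"  (len 8)
step 5: "01000010"  (len 8)
step 6: "1000010"  (len 7)
step 7: "000010111"  (len 9)
step 8: "00010111"  (len 8)
step 9: "0010111"  (len 7)
step 10: "010111"  (len 6)
step 11: "10111"  (len 5)
step 12: "0111001"  (len 7)
step 13: "111001"  (len 6)
step 14: "11001011"  (len 8)
step 15: "1001011111"  (len 10)
step 16: "001011111001"  (len 12)
step 17: "01011111001"  (len 11)
step 18: "1011111001"  (len 10)
step 19: "011111001111"  (len 12)
step 20: "11111001111"  (len 11)
step 21: "11110011110"  (len 11)
step 22: "1110011110011"  (len 13)
step 23: "110011110011111"  (len 15)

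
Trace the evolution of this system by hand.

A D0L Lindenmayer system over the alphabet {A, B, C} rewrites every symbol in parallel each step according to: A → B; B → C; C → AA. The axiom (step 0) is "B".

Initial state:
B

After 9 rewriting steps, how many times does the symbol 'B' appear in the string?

8

0) B
1) C
2) AA
3) BB
4) CC
5) AAAA
6) BBBB
7) CCCC
8) AAAAAAAA
9) BBBBBBBB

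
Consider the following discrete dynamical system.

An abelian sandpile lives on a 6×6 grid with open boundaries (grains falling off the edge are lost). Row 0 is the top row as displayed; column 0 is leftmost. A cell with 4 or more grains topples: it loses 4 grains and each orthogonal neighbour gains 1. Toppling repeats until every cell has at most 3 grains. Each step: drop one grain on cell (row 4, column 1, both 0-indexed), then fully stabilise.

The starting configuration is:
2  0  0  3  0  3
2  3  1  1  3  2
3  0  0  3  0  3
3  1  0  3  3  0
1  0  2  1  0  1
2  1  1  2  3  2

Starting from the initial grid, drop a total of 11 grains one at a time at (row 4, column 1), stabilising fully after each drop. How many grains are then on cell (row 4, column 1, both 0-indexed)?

gen 0: 2  0  0  3  0  3
2  3  1  1  3  2
3  0  0  3  0  3
3  1  0  3  3  0
1  0  2  1  0  1
2  1  1  2  3  2
gen 1: 2  0  0  3  0  3
2  3  1  1  3  2
3  0  0  3  0  3
3  1  0  3  3  0
1  1  2  1  0  1
2  1  1  2  3  2
gen 2: 2  0  0  3  0  3
2  3  1  1  3  2
3  0  0  3  0  3
3  1  0  3  3  0
1  2  2  1  0  1
2  1  1  2  3  2
gen 3: 2  0  0  3  0  3
2  3  1  1  3  2
3  0  0  3  0  3
3  1  0  3  3  0
1  3  2  1  0  1
2  1  1  2  3  2
gen 4: 2  0  0  3  0  3
2  3  1  1  3  2
3  0  0  3  0  3
3  2  0  3  3  0
2  0  3  1  0  1
2  2  1  2  3  2
gen 5: 2  0  0  3  0  3
2  3  1  1  3  2
3  0  0  3  0  3
3  2  0  3  3  0
2  1  3  1  0  1
2  2  1  2  3  2
gen 6: 2  0  0  3  0  3
2  3  1  1  3  2
3  0  0  3  0  3
3  2  0  3  3  0
2  2  3  1  0  1
2  2  1  2  3  2
gen 7: 2  0  0  3  0  3
2  3  1  1  3  2
3  0  0  3  0  3
3  2  0  3  3  0
2  3  3  1  0  1
2  2  1  2  3  2
gen 8: 2  0  0  3  0  3
2  3  1  1  3  2
3  0  0  3  0  3
3  3  1  3  3  0
3  1  0  2  0  1
2  3  2  2  3  2
gen 9: 2  0  0  3  0  3
2  3  1  1  3  2
3  0  0  3  0  3
3  3  1  3  3  0
3  2  0  2  0  1
2  3  2  2  3  2
gen 10: 2  0  0  3  0  3
2  3  1  1  3  2
3  0  0  3  0  3
3  3  1  3  3  0
3  3  0  2  0  1
2  3  2  2  3  2
gen 11: 2  0  0  3  0  3
3  3  1  1  3  2
0  2  0  3  0  3
2  1  2  3  3  0
2  3  1  2  0  1
0  1  3  2  3  2

3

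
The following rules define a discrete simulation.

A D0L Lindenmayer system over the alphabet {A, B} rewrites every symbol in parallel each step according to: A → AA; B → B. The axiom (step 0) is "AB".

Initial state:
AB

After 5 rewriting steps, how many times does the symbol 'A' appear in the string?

k=0  AB
k=1  AAB
k=2  AAAAB
k=3  AAAAAAAAB
k=4  AAAAAAAAAAAAAAAAB
k=5  AAAAAAAAAAAAAAAAAAAAAAAAAAAAAAAAB

32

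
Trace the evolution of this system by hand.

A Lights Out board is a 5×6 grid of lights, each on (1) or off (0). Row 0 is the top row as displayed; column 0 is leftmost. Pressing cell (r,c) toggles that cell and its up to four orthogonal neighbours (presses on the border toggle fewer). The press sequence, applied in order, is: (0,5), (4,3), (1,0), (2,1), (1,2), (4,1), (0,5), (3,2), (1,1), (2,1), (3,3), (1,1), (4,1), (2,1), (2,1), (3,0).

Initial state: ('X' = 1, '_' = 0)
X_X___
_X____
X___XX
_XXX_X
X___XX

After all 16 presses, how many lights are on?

14

[0] X_X___
_X____
X___XX
_XXX_X
X___XX
[1] X_X_XX
_X___X
X___XX
_XXX_X
X___XX
[2] X_X_XX
_X___X
X___XX
_XX__X
X_XX_X
[3] __X_XX
X____X
____XX
_XX__X
X_XX_X
[4] __X_XX
XX___X
XXX_XX
__X__X
X_XX_X
[5] ____XX
X_XX_X
XX__XX
__X__X
X_XX_X
[6] ____XX
X_XX_X
XX__XX
_XX__X
_X_X_X
[7] ______
X_XX__
XX__XX
_XX__X
_X_X_X
[8] ______
X_XX__
XXX_XX
___X_X
_XXX_X
[9] _X____
_X_X__
X_X_XX
___X_X
_XXX_X
[10] _X____
___X__
_X__XX
_X_X_X
_XXX_X
[11] _X____
___X__
_X_XXX
_XX_XX
_XX__X
[12] ______
XXXX__
___XXX
_XX_XX
_XX__X
[13] ______
XXXX__
___XXX
__X_XX
X____X
[14] ______
X_XX__
XXXXXX
_XX_XX
X____X
[15] ______
XXXX__
___XXX
__X_XX
X____X
[16] ______
XXXX__
X__XXX
XXX_XX
_____X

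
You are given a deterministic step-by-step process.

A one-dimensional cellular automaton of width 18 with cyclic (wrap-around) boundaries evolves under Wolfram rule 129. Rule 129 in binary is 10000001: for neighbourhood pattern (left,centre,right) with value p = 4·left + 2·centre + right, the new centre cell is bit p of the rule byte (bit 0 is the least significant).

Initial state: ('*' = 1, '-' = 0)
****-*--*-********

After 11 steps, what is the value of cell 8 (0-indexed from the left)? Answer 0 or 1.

step 0: ****-*--*-********
step 1: ***--------*******
step 2: **--******--******
step 3: *----****----*****
step 4: --**--**--**--****
step 5: ---------------**-
step 6: **************----
step 7: -************--**-
step 8: --**********------
step 9: *--********--*****
step 10: ----******----****
step 11: -**--****--**--**-

1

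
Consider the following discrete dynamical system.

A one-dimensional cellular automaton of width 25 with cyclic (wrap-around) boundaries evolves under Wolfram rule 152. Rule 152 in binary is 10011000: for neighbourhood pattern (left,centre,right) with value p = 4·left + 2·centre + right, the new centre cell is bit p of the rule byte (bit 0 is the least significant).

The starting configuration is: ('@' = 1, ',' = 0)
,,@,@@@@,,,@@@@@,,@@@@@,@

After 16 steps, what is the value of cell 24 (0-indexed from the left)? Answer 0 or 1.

0

k=0  ,,@,@@@@,,,@@@@@,,@@@@@,@
k=1  @,,,@@@,@,,@@@@,@,@@@@,,,
k=2  ,@,,@@,,,@,@@@,,,,@@@,@,,
k=3  ,,@,@,@,,,,@@,@,,,@@,,,@,
k=4  ,,,,,,,@,,,@,,,@,,@,@,,,@
k=5  @,,,,,,,@,,,@,,,@,,,,@,,,
k=6  ,@,,,,,,,@,,,@,,,@,,,,@,,
k=7  ,,@,,,,,,,@,,,@,,,@,,,,@,
k=8  ,,,@,,,,,,,@,,,@,,,@,,,,@
k=9  @,,,@,,,,,,,@,,,@,,,@,,,,
k=10  ,@,,,@,,,,,,,@,,,@,,,@,,,
k=11  ,,@,,,@,,,,,,,@,,,@,,,@,,
k=12  ,,,@,,,@,,,,,,,@,,,@,,,@,
k=13  ,,,,@,,,@,,,,,,,@,,,@,,,@
k=14  @,,,,@,,,@,,,,,,,@,,,@,,,
k=15  ,@,,,,@,,,@,,,,,,,@,,,@,,
k=16  ,,@,,,,@,,,@,,,,,,,@,,,@,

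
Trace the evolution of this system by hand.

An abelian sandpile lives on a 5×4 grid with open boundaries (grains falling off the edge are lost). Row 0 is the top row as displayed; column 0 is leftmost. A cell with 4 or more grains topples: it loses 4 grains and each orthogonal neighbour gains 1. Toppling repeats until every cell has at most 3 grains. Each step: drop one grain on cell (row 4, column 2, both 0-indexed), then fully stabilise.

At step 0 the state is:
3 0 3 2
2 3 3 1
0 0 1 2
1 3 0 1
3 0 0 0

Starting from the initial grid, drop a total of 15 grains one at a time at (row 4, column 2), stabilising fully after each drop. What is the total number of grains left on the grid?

40

[0] 3 0 3 2
2 3 3 1
0 0 1 2
1 3 0 1
3 0 0 0
[1] 3 0 3 2
2 3 3 1
0 0 1 2
1 3 0 1
3 0 1 0
[2] 3 0 3 2
2 3 3 1
0 0 1 2
1 3 0 1
3 0 2 0
[3] 3 0 3 2
2 3 3 1
0 0 1 2
1 3 0 1
3 0 3 0
[4] 3 0 3 2
2 3 3 1
0 0 1 2
1 3 1 1
3 1 0 1
[5] 3 0 3 2
2 3 3 1
0 0 1 2
1 3 1 1
3 1 1 1
[6] 3 0 3 2
2 3 3 1
0 0 1 2
1 3 1 1
3 1 2 1
[7] 3 0 3 2
2 3 3 1
0 0 1 2
1 3 1 1
3 1 3 1
[8] 3 0 3 2
2 3 3 1
0 0 1 2
1 3 2 1
3 2 0 2
[9] 3 0 3 2
2 3 3 1
0 0 1 2
1 3 2 1
3 2 1 2
[10] 3 0 3 2
2 3 3 1
0 0 1 2
1 3 2 1
3 2 2 2
[11] 3 0 3 2
2 3 3 1
0 0 1 2
1 3 2 1
3 2 3 2
[12] 3 0 3 2
2 3 3 1
0 0 1 2
1 3 3 1
3 3 0 3
[13] 3 0 3 2
2 3 3 1
0 0 1 2
1 3 3 1
3 3 1 3
[14] 3 0 3 2
2 3 3 1
0 0 1 2
1 3 3 1
3 3 2 3
[15] 3 0 3 2
2 3 3 1
0 0 1 2
1 3 3 1
3 3 3 3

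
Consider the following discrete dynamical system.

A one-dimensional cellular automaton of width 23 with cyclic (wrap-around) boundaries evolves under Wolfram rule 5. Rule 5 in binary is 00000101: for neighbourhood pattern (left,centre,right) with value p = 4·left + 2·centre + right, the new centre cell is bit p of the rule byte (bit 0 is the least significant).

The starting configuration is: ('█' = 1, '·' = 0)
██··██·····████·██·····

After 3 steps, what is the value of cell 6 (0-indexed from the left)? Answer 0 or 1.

k=0  ██··██·····████·██·····
k=1  ·······███·········███·
k=2  ██████·····███████·····
k=3  ·······███·········███·

0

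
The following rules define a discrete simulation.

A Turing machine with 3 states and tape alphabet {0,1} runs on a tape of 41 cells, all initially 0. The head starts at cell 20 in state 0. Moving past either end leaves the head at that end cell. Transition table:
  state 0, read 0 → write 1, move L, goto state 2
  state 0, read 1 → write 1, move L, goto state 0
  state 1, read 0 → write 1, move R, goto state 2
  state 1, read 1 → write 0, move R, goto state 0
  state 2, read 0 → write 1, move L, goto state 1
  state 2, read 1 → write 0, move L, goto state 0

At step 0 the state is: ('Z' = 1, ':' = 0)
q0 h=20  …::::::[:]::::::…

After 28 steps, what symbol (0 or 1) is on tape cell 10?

t=0: q0 h=20  …::::::[:]::::::…
t=1: q2 h=19  …::::::[:]Z:::::…
t=2: q1 h=18  …::::::[:]ZZ::::…
t=3: q2 h=19  …:::::Z[Z]Z:::::…
t=4: q0 h=18  …::::::[Z]:Z::::…
t=5: q0 h=17  …::::::[:]Z:Z:::…
t=6: q2 h=16  …::::::[:]ZZ:Z::…
t=7: q1 h=15  …::::::[:]ZZZ:Z:…
t=8: q2 h=16  …:::::Z[Z]ZZ:Z::…
t=9: q0 h=15  …::::::[Z]:ZZ:Z:…
t=10: q0 h=14  …::::::[:]Z:ZZ:Z…
t=11: q2 h=13  …::::::[:]ZZ:ZZ:…
t=12: q1 h=12  …::::::[:]ZZZ:ZZ…
t=13: q2 h=13  …:::::Z[Z]ZZ:ZZ:…
t=14: q0 h=12  …::::::[Z]:ZZ:ZZ…
t=15: q0 h=11  …::::::[:]Z:ZZ:Z…
t=16: q2 h=10  …::::::[:]ZZ:ZZ:…
t=17: q1 h= 9  …::::::[:]ZZZ:ZZ…
t=18: q2 h=10  …:::::Z[Z]ZZ:ZZ:…
t=19: q0 h= 9  …::::::[Z]:ZZ:ZZ…
t=20: q0 h= 8  …::::::[:]Z:ZZ:Z…
t=21: q2 h= 7  …::::::[:]ZZ:ZZ:…
t=22: q1 h= 6  |::::::[:]ZZZ:ZZ…
t=23: q2 h= 7  …:::::Z[Z]ZZ:ZZ:…
t=24: q0 h= 6  |::::::[Z]:ZZ:ZZ…
t=25: q0 h= 5  |:::::[:]Z:ZZ:Z…
t=26: q2 h= 4  |::::[:]ZZ:ZZ:…
t=27: q1 h= 3  |:::[:]ZZZ:ZZ…
t=28: q2 h= 4  |:::Z[Z]ZZ:ZZ:…

0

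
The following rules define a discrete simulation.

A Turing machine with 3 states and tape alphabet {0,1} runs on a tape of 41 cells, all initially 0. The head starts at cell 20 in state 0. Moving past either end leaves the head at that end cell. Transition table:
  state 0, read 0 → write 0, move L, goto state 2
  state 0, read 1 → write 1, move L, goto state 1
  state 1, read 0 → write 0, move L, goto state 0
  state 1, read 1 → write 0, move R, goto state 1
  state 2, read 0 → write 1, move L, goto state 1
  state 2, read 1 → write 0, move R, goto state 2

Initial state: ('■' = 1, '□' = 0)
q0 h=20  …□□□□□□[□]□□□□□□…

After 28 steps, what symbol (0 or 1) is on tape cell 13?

1

[0] q0 h=20  …□□□□□□[□]□□□□□□…
[1] q2 h=19  …□□□□□□[□]□□□□□□…
[2] q1 h=18  …□□□□□□[□]■□□□□□…
[3] q0 h=17  …□□□□□□[□]□■□□□□…
[4] q2 h=16  …□□□□□□[□]□□■□□□…
[5] q1 h=15  …□□□□□□[□]■□□■□□…
[6] q0 h=14  …□□□□□□[□]□■□□■□…
[7] q2 h=13  …□□□□□□[□]□□■□□■…
[8] q1 h=12  …□□□□□□[□]■□□■□□…
[9] q0 h=11  …□□□□□□[□]□■□□■□…
[10] q2 h=10  …□□□□□□[□]□□■□□■…
[11] q1 h= 9  …□□□□□□[□]■□□■□□…
[12] q0 h= 8  …□□□□□□[□]□■□□■□…
[13] q2 h= 7  …□□□□□□[□]□□■□□■…
[14] q1 h= 6  |□□□□□□[□]■□□■□□…
[15] q0 h= 5  |□□□□□[□]□■□□■□…
[16] q2 h= 4  |□□□□[□]□□■□□■…
[17] q1 h= 3  |□□□[□]■□□■□□…
[18] q0 h= 2  |□□[□]□■□□■□…
[19] q2 h= 1  |□[□]□□■□□■…
[20] q1 h= 0  |[□]■□□■□□…
[21] q0 h= 0  |[□]■□□■□□…
[22] q2 h= 0  |[□]■□□■□□…
[23] q1 h= 0  |[■]■□□■□□…
[24] q1 h= 1  |□[■]□□■□□■…
[25] q1 h= 2  |□□[□]□■□□■□…
[26] q0 h= 1  |□[□]□□■□□■…
[27] q2 h= 0  |[□]□□□■□□…
[28] q1 h= 0  |[■]□□□■□□…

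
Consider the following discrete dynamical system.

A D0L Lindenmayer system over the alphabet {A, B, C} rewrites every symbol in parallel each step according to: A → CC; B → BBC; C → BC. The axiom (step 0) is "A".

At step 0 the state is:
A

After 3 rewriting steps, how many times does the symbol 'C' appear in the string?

4

k=0  A
k=1  CC
k=2  BCBC
k=3  BBCBCBBCBC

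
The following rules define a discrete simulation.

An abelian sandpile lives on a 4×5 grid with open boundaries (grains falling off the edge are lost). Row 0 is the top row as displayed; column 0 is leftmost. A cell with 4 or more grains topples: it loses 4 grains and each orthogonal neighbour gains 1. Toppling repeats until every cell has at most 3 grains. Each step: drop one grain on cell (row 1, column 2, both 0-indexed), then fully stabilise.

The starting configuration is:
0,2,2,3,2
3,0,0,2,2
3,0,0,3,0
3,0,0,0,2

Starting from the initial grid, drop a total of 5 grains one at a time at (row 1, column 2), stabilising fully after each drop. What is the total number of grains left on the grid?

[0] 0,2,2,3,2
3,0,0,2,2
3,0,0,3,0
3,0,0,0,2
[1] 0,2,2,3,2
3,0,1,2,2
3,0,0,3,0
3,0,0,0,2
[2] 0,2,2,3,2
3,0,2,2,2
3,0,0,3,0
3,0,0,0,2
[3] 0,2,2,3,2
3,0,3,2,2
3,0,0,3,0
3,0,0,0,2
[4] 0,2,3,3,2
3,1,0,3,2
3,0,1,3,0
3,0,0,0,2
[5] 0,2,3,3,2
3,1,1,3,2
3,0,1,3,0
3,0,0,0,2

32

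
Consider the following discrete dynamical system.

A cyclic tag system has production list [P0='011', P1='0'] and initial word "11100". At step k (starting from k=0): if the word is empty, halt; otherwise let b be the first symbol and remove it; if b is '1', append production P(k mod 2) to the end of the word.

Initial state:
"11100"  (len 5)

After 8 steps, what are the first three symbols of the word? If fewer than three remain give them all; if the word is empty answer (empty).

001

0) "11100"  (len 5)
1) "1100011"  (len 7)
2) "1000110"  (len 7)
3) "000110011"  (len 9)
4) "00110011"  (len 8)
5) "0110011"  (len 7)
6) "110011"  (len 6)
7) "10011011"  (len 8)
8) "00110110"  (len 8)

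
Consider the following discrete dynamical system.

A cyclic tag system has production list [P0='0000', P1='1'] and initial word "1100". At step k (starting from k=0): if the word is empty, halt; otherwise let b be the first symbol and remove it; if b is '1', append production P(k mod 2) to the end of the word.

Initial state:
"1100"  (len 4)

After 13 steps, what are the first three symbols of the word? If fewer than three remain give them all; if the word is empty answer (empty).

gen 0: "1100"  (len 4)
gen 1: "1000000"  (len 7)
gen 2: "0000001"  (len 7)
gen 3: "000001"  (len 6)
gen 4: "00001"  (len 5)
gen 5: "0001"  (len 4)
gen 6: "001"  (len 3)
gen 7: "01"  (len 2)
gen 8: "1"  (len 1)
gen 9: "0000"  (len 4)
gen 10: "000"  (len 3)
gen 11: "00"  (len 2)
gen 12: "0"  (len 1)
gen 13: (halted — word empty)

(empty)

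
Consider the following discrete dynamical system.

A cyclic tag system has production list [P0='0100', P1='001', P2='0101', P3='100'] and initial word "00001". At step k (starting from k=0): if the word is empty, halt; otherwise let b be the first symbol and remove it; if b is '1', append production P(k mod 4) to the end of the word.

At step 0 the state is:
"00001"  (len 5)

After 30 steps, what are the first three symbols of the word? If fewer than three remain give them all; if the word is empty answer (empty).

101

k=0  "00001"  (len 5)
k=1  "0001"  (len 4)
k=2  "001"  (len 3)
k=3  "01"  (len 2)
k=4  "1"  (len 1)
k=5  "0100"  (len 4)
k=6  "100"  (len 3)
k=7  "000101"  (len 6)
k=8  "00101"  (len 5)
k=9  "0101"  (len 4)
k=10  "101"  (len 3)
k=11  "010101"  (len 6)
k=12  "10101"  (len 5)
k=13  "01010100"  (len 8)
k=14  "1010100"  (len 7)
k=15  "0101000101"  (len 10)
k=16  "101000101"  (len 9)
k=17  "010001010100"  (len 12)
k=18  "10001010100"  (len 11)
k=19  "00010101000101"  (len 14)
k=20  "0010101000101"  (len 13)
k=21  "010101000101"  (len 12)
k=22  "10101000101"  (len 11)
k=23  "01010001010101"  (len 14)
k=24  "1010001010101"  (len 13)
k=25  "0100010101010100"  (len 16)
k=26  "100010101010100"  (len 15)
k=27  "000101010101000101"  (len 18)
k=28  "00101010101000101"  (len 17)
k=29  "0101010101000101"  (len 16)
k=30  "101010101000101"  (len 15)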